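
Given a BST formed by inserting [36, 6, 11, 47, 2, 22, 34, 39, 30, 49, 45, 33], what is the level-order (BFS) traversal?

Tree insertion order: [36, 6, 11, 47, 2, 22, 34, 39, 30, 49, 45, 33]
Tree (level-order array): [36, 6, 47, 2, 11, 39, 49, None, None, None, 22, None, 45, None, None, None, 34, None, None, 30, None, None, 33]
BFS from the root, enqueuing left then right child of each popped node:
  queue [36] -> pop 36, enqueue [6, 47], visited so far: [36]
  queue [6, 47] -> pop 6, enqueue [2, 11], visited so far: [36, 6]
  queue [47, 2, 11] -> pop 47, enqueue [39, 49], visited so far: [36, 6, 47]
  queue [2, 11, 39, 49] -> pop 2, enqueue [none], visited so far: [36, 6, 47, 2]
  queue [11, 39, 49] -> pop 11, enqueue [22], visited so far: [36, 6, 47, 2, 11]
  queue [39, 49, 22] -> pop 39, enqueue [45], visited so far: [36, 6, 47, 2, 11, 39]
  queue [49, 22, 45] -> pop 49, enqueue [none], visited so far: [36, 6, 47, 2, 11, 39, 49]
  queue [22, 45] -> pop 22, enqueue [34], visited so far: [36, 6, 47, 2, 11, 39, 49, 22]
  queue [45, 34] -> pop 45, enqueue [none], visited so far: [36, 6, 47, 2, 11, 39, 49, 22, 45]
  queue [34] -> pop 34, enqueue [30], visited so far: [36, 6, 47, 2, 11, 39, 49, 22, 45, 34]
  queue [30] -> pop 30, enqueue [33], visited so far: [36, 6, 47, 2, 11, 39, 49, 22, 45, 34, 30]
  queue [33] -> pop 33, enqueue [none], visited so far: [36, 6, 47, 2, 11, 39, 49, 22, 45, 34, 30, 33]
Result: [36, 6, 47, 2, 11, 39, 49, 22, 45, 34, 30, 33]


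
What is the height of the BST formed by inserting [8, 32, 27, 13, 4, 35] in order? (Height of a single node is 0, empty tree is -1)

Insertion order: [8, 32, 27, 13, 4, 35]
Tree (level-order array): [8, 4, 32, None, None, 27, 35, 13]
Compute height bottom-up (empty subtree = -1):
  height(4) = 1 + max(-1, -1) = 0
  height(13) = 1 + max(-1, -1) = 0
  height(27) = 1 + max(0, -1) = 1
  height(35) = 1 + max(-1, -1) = 0
  height(32) = 1 + max(1, 0) = 2
  height(8) = 1 + max(0, 2) = 3
Height = 3


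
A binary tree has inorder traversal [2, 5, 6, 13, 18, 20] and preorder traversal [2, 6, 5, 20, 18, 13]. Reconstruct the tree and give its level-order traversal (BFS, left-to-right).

Inorder:  [2, 5, 6, 13, 18, 20]
Preorder: [2, 6, 5, 20, 18, 13]
Algorithm: preorder visits root first, so consume preorder in order;
for each root, split the current inorder slice at that value into
left-subtree inorder and right-subtree inorder, then recurse.
Recursive splits:
  root=2; inorder splits into left=[], right=[5, 6, 13, 18, 20]
  root=6; inorder splits into left=[5], right=[13, 18, 20]
  root=5; inorder splits into left=[], right=[]
  root=20; inorder splits into left=[13, 18], right=[]
  root=18; inorder splits into left=[13], right=[]
  root=13; inorder splits into left=[], right=[]
Reconstructed level-order: [2, 6, 5, 20, 18, 13]


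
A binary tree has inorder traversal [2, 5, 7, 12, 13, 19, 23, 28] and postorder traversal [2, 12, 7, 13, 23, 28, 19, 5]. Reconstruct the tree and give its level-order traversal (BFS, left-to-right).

Inorder:   [2, 5, 7, 12, 13, 19, 23, 28]
Postorder: [2, 12, 7, 13, 23, 28, 19, 5]
Algorithm: postorder visits root last, so walk postorder right-to-left;
each value is the root of the current inorder slice — split it at that
value, recurse on the right subtree first, then the left.
Recursive splits:
  root=5; inorder splits into left=[2], right=[7, 12, 13, 19, 23, 28]
  root=19; inorder splits into left=[7, 12, 13], right=[23, 28]
  root=28; inorder splits into left=[23], right=[]
  root=23; inorder splits into left=[], right=[]
  root=13; inorder splits into left=[7, 12], right=[]
  root=7; inorder splits into left=[], right=[12]
  root=12; inorder splits into left=[], right=[]
  root=2; inorder splits into left=[], right=[]
Reconstructed level-order: [5, 2, 19, 13, 28, 7, 23, 12]


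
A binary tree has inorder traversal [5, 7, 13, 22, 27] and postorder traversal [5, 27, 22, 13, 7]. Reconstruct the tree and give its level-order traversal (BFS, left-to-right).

Inorder:   [5, 7, 13, 22, 27]
Postorder: [5, 27, 22, 13, 7]
Algorithm: postorder visits root last, so walk postorder right-to-left;
each value is the root of the current inorder slice — split it at that
value, recurse on the right subtree first, then the left.
Recursive splits:
  root=7; inorder splits into left=[5], right=[13, 22, 27]
  root=13; inorder splits into left=[], right=[22, 27]
  root=22; inorder splits into left=[], right=[27]
  root=27; inorder splits into left=[], right=[]
  root=5; inorder splits into left=[], right=[]
Reconstructed level-order: [7, 5, 13, 22, 27]


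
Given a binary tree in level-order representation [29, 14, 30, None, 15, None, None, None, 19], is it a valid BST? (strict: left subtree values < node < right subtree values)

Level-order array: [29, 14, 30, None, 15, None, None, None, 19]
Validate using subtree bounds (lo, hi): at each node, require lo < value < hi,
then recurse left with hi=value and right with lo=value.
Preorder trace (stopping at first violation):
  at node 29 with bounds (-inf, +inf): OK
  at node 14 with bounds (-inf, 29): OK
  at node 15 with bounds (14, 29): OK
  at node 19 with bounds (15, 29): OK
  at node 30 with bounds (29, +inf): OK
No violation found at any node.
Result: Valid BST


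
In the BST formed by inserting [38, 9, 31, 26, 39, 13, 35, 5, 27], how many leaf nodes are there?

Tree built from: [38, 9, 31, 26, 39, 13, 35, 5, 27]
Tree (level-order array): [38, 9, 39, 5, 31, None, None, None, None, 26, 35, 13, 27]
Rule: A leaf has 0 children.
Per-node child counts:
  node 38: 2 child(ren)
  node 9: 2 child(ren)
  node 5: 0 child(ren)
  node 31: 2 child(ren)
  node 26: 2 child(ren)
  node 13: 0 child(ren)
  node 27: 0 child(ren)
  node 35: 0 child(ren)
  node 39: 0 child(ren)
Matching nodes: [5, 13, 27, 35, 39]
Count of leaf nodes: 5


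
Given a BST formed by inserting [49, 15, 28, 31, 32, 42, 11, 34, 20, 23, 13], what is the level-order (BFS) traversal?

Tree insertion order: [49, 15, 28, 31, 32, 42, 11, 34, 20, 23, 13]
Tree (level-order array): [49, 15, None, 11, 28, None, 13, 20, 31, None, None, None, 23, None, 32, None, None, None, 42, 34]
BFS from the root, enqueuing left then right child of each popped node:
  queue [49] -> pop 49, enqueue [15], visited so far: [49]
  queue [15] -> pop 15, enqueue [11, 28], visited so far: [49, 15]
  queue [11, 28] -> pop 11, enqueue [13], visited so far: [49, 15, 11]
  queue [28, 13] -> pop 28, enqueue [20, 31], visited so far: [49, 15, 11, 28]
  queue [13, 20, 31] -> pop 13, enqueue [none], visited so far: [49, 15, 11, 28, 13]
  queue [20, 31] -> pop 20, enqueue [23], visited so far: [49, 15, 11, 28, 13, 20]
  queue [31, 23] -> pop 31, enqueue [32], visited so far: [49, 15, 11, 28, 13, 20, 31]
  queue [23, 32] -> pop 23, enqueue [none], visited so far: [49, 15, 11, 28, 13, 20, 31, 23]
  queue [32] -> pop 32, enqueue [42], visited so far: [49, 15, 11, 28, 13, 20, 31, 23, 32]
  queue [42] -> pop 42, enqueue [34], visited so far: [49, 15, 11, 28, 13, 20, 31, 23, 32, 42]
  queue [34] -> pop 34, enqueue [none], visited so far: [49, 15, 11, 28, 13, 20, 31, 23, 32, 42, 34]
Result: [49, 15, 11, 28, 13, 20, 31, 23, 32, 42, 34]


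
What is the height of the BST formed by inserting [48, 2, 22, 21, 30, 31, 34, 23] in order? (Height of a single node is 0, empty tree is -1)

Insertion order: [48, 2, 22, 21, 30, 31, 34, 23]
Tree (level-order array): [48, 2, None, None, 22, 21, 30, None, None, 23, 31, None, None, None, 34]
Compute height bottom-up (empty subtree = -1):
  height(21) = 1 + max(-1, -1) = 0
  height(23) = 1 + max(-1, -1) = 0
  height(34) = 1 + max(-1, -1) = 0
  height(31) = 1 + max(-1, 0) = 1
  height(30) = 1 + max(0, 1) = 2
  height(22) = 1 + max(0, 2) = 3
  height(2) = 1 + max(-1, 3) = 4
  height(48) = 1 + max(4, -1) = 5
Height = 5


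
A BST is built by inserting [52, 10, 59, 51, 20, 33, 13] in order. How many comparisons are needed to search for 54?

Search path for 54: 52 -> 59
Found: False
Comparisons: 2


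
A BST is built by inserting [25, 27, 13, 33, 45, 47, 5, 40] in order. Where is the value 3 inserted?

Starting tree (level order): [25, 13, 27, 5, None, None, 33, None, None, None, 45, 40, 47]
Insertion path: 25 -> 13 -> 5
Result: insert 3 as left child of 5
Final tree (level order): [25, 13, 27, 5, None, None, 33, 3, None, None, 45, None, None, 40, 47]


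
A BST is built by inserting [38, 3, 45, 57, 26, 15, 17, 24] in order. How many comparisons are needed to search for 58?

Search path for 58: 38 -> 45 -> 57
Found: False
Comparisons: 3


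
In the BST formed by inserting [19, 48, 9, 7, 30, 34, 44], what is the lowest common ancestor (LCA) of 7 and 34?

Tree insertion order: [19, 48, 9, 7, 30, 34, 44]
Tree (level-order array): [19, 9, 48, 7, None, 30, None, None, None, None, 34, None, 44]
In a BST, the LCA of p=7, q=34 is the first node v on the
root-to-leaf path with p <= v <= q (go left if both < v, right if both > v).
Walk from root:
  at 19: 7 <= 19 <= 34, this is the LCA
LCA = 19


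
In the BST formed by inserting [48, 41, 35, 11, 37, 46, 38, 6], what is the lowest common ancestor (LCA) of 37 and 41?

Tree insertion order: [48, 41, 35, 11, 37, 46, 38, 6]
Tree (level-order array): [48, 41, None, 35, 46, 11, 37, None, None, 6, None, None, 38]
In a BST, the LCA of p=37, q=41 is the first node v on the
root-to-leaf path with p <= v <= q (go left if both < v, right if both > v).
Walk from root:
  at 48: both 37 and 41 < 48, go left
  at 41: 37 <= 41 <= 41, this is the LCA
LCA = 41


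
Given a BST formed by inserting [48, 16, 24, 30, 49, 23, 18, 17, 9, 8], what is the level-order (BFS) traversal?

Tree insertion order: [48, 16, 24, 30, 49, 23, 18, 17, 9, 8]
Tree (level-order array): [48, 16, 49, 9, 24, None, None, 8, None, 23, 30, None, None, 18, None, None, None, 17]
BFS from the root, enqueuing left then right child of each popped node:
  queue [48] -> pop 48, enqueue [16, 49], visited so far: [48]
  queue [16, 49] -> pop 16, enqueue [9, 24], visited so far: [48, 16]
  queue [49, 9, 24] -> pop 49, enqueue [none], visited so far: [48, 16, 49]
  queue [9, 24] -> pop 9, enqueue [8], visited so far: [48, 16, 49, 9]
  queue [24, 8] -> pop 24, enqueue [23, 30], visited so far: [48, 16, 49, 9, 24]
  queue [8, 23, 30] -> pop 8, enqueue [none], visited so far: [48, 16, 49, 9, 24, 8]
  queue [23, 30] -> pop 23, enqueue [18], visited so far: [48, 16, 49, 9, 24, 8, 23]
  queue [30, 18] -> pop 30, enqueue [none], visited so far: [48, 16, 49, 9, 24, 8, 23, 30]
  queue [18] -> pop 18, enqueue [17], visited so far: [48, 16, 49, 9, 24, 8, 23, 30, 18]
  queue [17] -> pop 17, enqueue [none], visited so far: [48, 16, 49, 9, 24, 8, 23, 30, 18, 17]
Result: [48, 16, 49, 9, 24, 8, 23, 30, 18, 17]


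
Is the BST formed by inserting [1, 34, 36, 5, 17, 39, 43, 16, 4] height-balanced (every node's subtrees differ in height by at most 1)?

Tree (level-order array): [1, None, 34, 5, 36, 4, 17, None, 39, None, None, 16, None, None, 43]
Definition: a tree is height-balanced if, at every node, |h(left) - h(right)| <= 1 (empty subtree has height -1).
Bottom-up per-node check:
  node 4: h_left=-1, h_right=-1, diff=0 [OK], height=0
  node 16: h_left=-1, h_right=-1, diff=0 [OK], height=0
  node 17: h_left=0, h_right=-1, diff=1 [OK], height=1
  node 5: h_left=0, h_right=1, diff=1 [OK], height=2
  node 43: h_left=-1, h_right=-1, diff=0 [OK], height=0
  node 39: h_left=-1, h_right=0, diff=1 [OK], height=1
  node 36: h_left=-1, h_right=1, diff=2 [FAIL (|-1-1|=2 > 1)], height=2
  node 34: h_left=2, h_right=2, diff=0 [OK], height=3
  node 1: h_left=-1, h_right=3, diff=4 [FAIL (|-1-3|=4 > 1)], height=4
Node 36 violates the condition: |-1 - 1| = 2 > 1.
Result: Not balanced


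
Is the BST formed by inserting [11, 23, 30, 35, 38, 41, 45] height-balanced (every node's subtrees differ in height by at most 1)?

Tree (level-order array): [11, None, 23, None, 30, None, 35, None, 38, None, 41, None, 45]
Definition: a tree is height-balanced if, at every node, |h(left) - h(right)| <= 1 (empty subtree has height -1).
Bottom-up per-node check:
  node 45: h_left=-1, h_right=-1, diff=0 [OK], height=0
  node 41: h_left=-1, h_right=0, diff=1 [OK], height=1
  node 38: h_left=-1, h_right=1, diff=2 [FAIL (|-1-1|=2 > 1)], height=2
  node 35: h_left=-1, h_right=2, diff=3 [FAIL (|-1-2|=3 > 1)], height=3
  node 30: h_left=-1, h_right=3, diff=4 [FAIL (|-1-3|=4 > 1)], height=4
  node 23: h_left=-1, h_right=4, diff=5 [FAIL (|-1-4|=5 > 1)], height=5
  node 11: h_left=-1, h_right=5, diff=6 [FAIL (|-1-5|=6 > 1)], height=6
Node 38 violates the condition: |-1 - 1| = 2 > 1.
Result: Not balanced


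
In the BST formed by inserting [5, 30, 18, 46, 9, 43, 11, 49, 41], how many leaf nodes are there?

Tree built from: [5, 30, 18, 46, 9, 43, 11, 49, 41]
Tree (level-order array): [5, None, 30, 18, 46, 9, None, 43, 49, None, 11, 41]
Rule: A leaf has 0 children.
Per-node child counts:
  node 5: 1 child(ren)
  node 30: 2 child(ren)
  node 18: 1 child(ren)
  node 9: 1 child(ren)
  node 11: 0 child(ren)
  node 46: 2 child(ren)
  node 43: 1 child(ren)
  node 41: 0 child(ren)
  node 49: 0 child(ren)
Matching nodes: [11, 41, 49]
Count of leaf nodes: 3


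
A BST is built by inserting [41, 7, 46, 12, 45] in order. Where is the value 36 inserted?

Starting tree (level order): [41, 7, 46, None, 12, 45]
Insertion path: 41 -> 7 -> 12
Result: insert 36 as right child of 12
Final tree (level order): [41, 7, 46, None, 12, 45, None, None, 36]


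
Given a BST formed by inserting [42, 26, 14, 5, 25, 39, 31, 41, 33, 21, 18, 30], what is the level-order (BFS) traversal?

Tree insertion order: [42, 26, 14, 5, 25, 39, 31, 41, 33, 21, 18, 30]
Tree (level-order array): [42, 26, None, 14, 39, 5, 25, 31, 41, None, None, 21, None, 30, 33, None, None, 18]
BFS from the root, enqueuing left then right child of each popped node:
  queue [42] -> pop 42, enqueue [26], visited so far: [42]
  queue [26] -> pop 26, enqueue [14, 39], visited so far: [42, 26]
  queue [14, 39] -> pop 14, enqueue [5, 25], visited so far: [42, 26, 14]
  queue [39, 5, 25] -> pop 39, enqueue [31, 41], visited so far: [42, 26, 14, 39]
  queue [5, 25, 31, 41] -> pop 5, enqueue [none], visited so far: [42, 26, 14, 39, 5]
  queue [25, 31, 41] -> pop 25, enqueue [21], visited so far: [42, 26, 14, 39, 5, 25]
  queue [31, 41, 21] -> pop 31, enqueue [30, 33], visited so far: [42, 26, 14, 39, 5, 25, 31]
  queue [41, 21, 30, 33] -> pop 41, enqueue [none], visited so far: [42, 26, 14, 39, 5, 25, 31, 41]
  queue [21, 30, 33] -> pop 21, enqueue [18], visited so far: [42, 26, 14, 39, 5, 25, 31, 41, 21]
  queue [30, 33, 18] -> pop 30, enqueue [none], visited so far: [42, 26, 14, 39, 5, 25, 31, 41, 21, 30]
  queue [33, 18] -> pop 33, enqueue [none], visited so far: [42, 26, 14, 39, 5, 25, 31, 41, 21, 30, 33]
  queue [18] -> pop 18, enqueue [none], visited so far: [42, 26, 14, 39, 5, 25, 31, 41, 21, 30, 33, 18]
Result: [42, 26, 14, 39, 5, 25, 31, 41, 21, 30, 33, 18]


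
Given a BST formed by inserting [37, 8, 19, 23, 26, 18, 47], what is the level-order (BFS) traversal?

Tree insertion order: [37, 8, 19, 23, 26, 18, 47]
Tree (level-order array): [37, 8, 47, None, 19, None, None, 18, 23, None, None, None, 26]
BFS from the root, enqueuing left then right child of each popped node:
  queue [37] -> pop 37, enqueue [8, 47], visited so far: [37]
  queue [8, 47] -> pop 8, enqueue [19], visited so far: [37, 8]
  queue [47, 19] -> pop 47, enqueue [none], visited so far: [37, 8, 47]
  queue [19] -> pop 19, enqueue [18, 23], visited so far: [37, 8, 47, 19]
  queue [18, 23] -> pop 18, enqueue [none], visited so far: [37, 8, 47, 19, 18]
  queue [23] -> pop 23, enqueue [26], visited so far: [37, 8, 47, 19, 18, 23]
  queue [26] -> pop 26, enqueue [none], visited so far: [37, 8, 47, 19, 18, 23, 26]
Result: [37, 8, 47, 19, 18, 23, 26]


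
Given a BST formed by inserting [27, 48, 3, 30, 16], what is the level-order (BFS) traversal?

Tree insertion order: [27, 48, 3, 30, 16]
Tree (level-order array): [27, 3, 48, None, 16, 30]
BFS from the root, enqueuing left then right child of each popped node:
  queue [27] -> pop 27, enqueue [3, 48], visited so far: [27]
  queue [3, 48] -> pop 3, enqueue [16], visited so far: [27, 3]
  queue [48, 16] -> pop 48, enqueue [30], visited so far: [27, 3, 48]
  queue [16, 30] -> pop 16, enqueue [none], visited so far: [27, 3, 48, 16]
  queue [30] -> pop 30, enqueue [none], visited so far: [27, 3, 48, 16, 30]
Result: [27, 3, 48, 16, 30]


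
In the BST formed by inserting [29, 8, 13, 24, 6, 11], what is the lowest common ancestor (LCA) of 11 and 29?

Tree insertion order: [29, 8, 13, 24, 6, 11]
Tree (level-order array): [29, 8, None, 6, 13, None, None, 11, 24]
In a BST, the LCA of p=11, q=29 is the first node v on the
root-to-leaf path with p <= v <= q (go left if both < v, right if both > v).
Walk from root:
  at 29: 11 <= 29 <= 29, this is the LCA
LCA = 29


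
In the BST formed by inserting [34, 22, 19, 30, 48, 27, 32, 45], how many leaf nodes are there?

Tree built from: [34, 22, 19, 30, 48, 27, 32, 45]
Tree (level-order array): [34, 22, 48, 19, 30, 45, None, None, None, 27, 32]
Rule: A leaf has 0 children.
Per-node child counts:
  node 34: 2 child(ren)
  node 22: 2 child(ren)
  node 19: 0 child(ren)
  node 30: 2 child(ren)
  node 27: 0 child(ren)
  node 32: 0 child(ren)
  node 48: 1 child(ren)
  node 45: 0 child(ren)
Matching nodes: [19, 27, 32, 45]
Count of leaf nodes: 4


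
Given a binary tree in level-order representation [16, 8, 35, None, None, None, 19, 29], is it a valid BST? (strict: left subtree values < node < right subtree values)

Level-order array: [16, 8, 35, None, None, None, 19, 29]
Validate using subtree bounds (lo, hi): at each node, require lo < value < hi,
then recurse left with hi=value and right with lo=value.
Preorder trace (stopping at first violation):
  at node 16 with bounds (-inf, +inf): OK
  at node 8 with bounds (-inf, 16): OK
  at node 35 with bounds (16, +inf): OK
  at node 19 with bounds (35, +inf): VIOLATION
Node 19 violates its bound: not (35 < 19 < +inf).
Result: Not a valid BST


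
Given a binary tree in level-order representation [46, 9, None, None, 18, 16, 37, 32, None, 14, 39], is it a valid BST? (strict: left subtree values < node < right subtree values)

Level-order array: [46, 9, None, None, 18, 16, 37, 32, None, 14, 39]
Validate using subtree bounds (lo, hi): at each node, require lo < value < hi,
then recurse left with hi=value and right with lo=value.
Preorder trace (stopping at first violation):
  at node 46 with bounds (-inf, +inf): OK
  at node 9 with bounds (-inf, 46): OK
  at node 18 with bounds (9, 46): OK
  at node 16 with bounds (9, 18): OK
  at node 32 with bounds (9, 16): VIOLATION
Node 32 violates its bound: not (9 < 32 < 16).
Result: Not a valid BST


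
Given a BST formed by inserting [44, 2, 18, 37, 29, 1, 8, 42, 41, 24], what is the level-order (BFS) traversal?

Tree insertion order: [44, 2, 18, 37, 29, 1, 8, 42, 41, 24]
Tree (level-order array): [44, 2, None, 1, 18, None, None, 8, 37, None, None, 29, 42, 24, None, 41]
BFS from the root, enqueuing left then right child of each popped node:
  queue [44] -> pop 44, enqueue [2], visited so far: [44]
  queue [2] -> pop 2, enqueue [1, 18], visited so far: [44, 2]
  queue [1, 18] -> pop 1, enqueue [none], visited so far: [44, 2, 1]
  queue [18] -> pop 18, enqueue [8, 37], visited so far: [44, 2, 1, 18]
  queue [8, 37] -> pop 8, enqueue [none], visited so far: [44, 2, 1, 18, 8]
  queue [37] -> pop 37, enqueue [29, 42], visited so far: [44, 2, 1, 18, 8, 37]
  queue [29, 42] -> pop 29, enqueue [24], visited so far: [44, 2, 1, 18, 8, 37, 29]
  queue [42, 24] -> pop 42, enqueue [41], visited so far: [44, 2, 1, 18, 8, 37, 29, 42]
  queue [24, 41] -> pop 24, enqueue [none], visited so far: [44, 2, 1, 18, 8, 37, 29, 42, 24]
  queue [41] -> pop 41, enqueue [none], visited so far: [44, 2, 1, 18, 8, 37, 29, 42, 24, 41]
Result: [44, 2, 1, 18, 8, 37, 29, 42, 24, 41]


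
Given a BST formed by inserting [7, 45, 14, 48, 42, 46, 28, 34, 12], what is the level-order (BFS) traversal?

Tree insertion order: [7, 45, 14, 48, 42, 46, 28, 34, 12]
Tree (level-order array): [7, None, 45, 14, 48, 12, 42, 46, None, None, None, 28, None, None, None, None, 34]
BFS from the root, enqueuing left then right child of each popped node:
  queue [7] -> pop 7, enqueue [45], visited so far: [7]
  queue [45] -> pop 45, enqueue [14, 48], visited so far: [7, 45]
  queue [14, 48] -> pop 14, enqueue [12, 42], visited so far: [7, 45, 14]
  queue [48, 12, 42] -> pop 48, enqueue [46], visited so far: [7, 45, 14, 48]
  queue [12, 42, 46] -> pop 12, enqueue [none], visited so far: [7, 45, 14, 48, 12]
  queue [42, 46] -> pop 42, enqueue [28], visited so far: [7, 45, 14, 48, 12, 42]
  queue [46, 28] -> pop 46, enqueue [none], visited so far: [7, 45, 14, 48, 12, 42, 46]
  queue [28] -> pop 28, enqueue [34], visited so far: [7, 45, 14, 48, 12, 42, 46, 28]
  queue [34] -> pop 34, enqueue [none], visited so far: [7, 45, 14, 48, 12, 42, 46, 28, 34]
Result: [7, 45, 14, 48, 12, 42, 46, 28, 34]


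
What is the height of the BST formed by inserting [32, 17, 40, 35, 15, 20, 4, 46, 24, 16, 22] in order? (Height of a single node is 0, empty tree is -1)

Insertion order: [32, 17, 40, 35, 15, 20, 4, 46, 24, 16, 22]
Tree (level-order array): [32, 17, 40, 15, 20, 35, 46, 4, 16, None, 24, None, None, None, None, None, None, None, None, 22]
Compute height bottom-up (empty subtree = -1):
  height(4) = 1 + max(-1, -1) = 0
  height(16) = 1 + max(-1, -1) = 0
  height(15) = 1 + max(0, 0) = 1
  height(22) = 1 + max(-1, -1) = 0
  height(24) = 1 + max(0, -1) = 1
  height(20) = 1 + max(-1, 1) = 2
  height(17) = 1 + max(1, 2) = 3
  height(35) = 1 + max(-1, -1) = 0
  height(46) = 1 + max(-1, -1) = 0
  height(40) = 1 + max(0, 0) = 1
  height(32) = 1 + max(3, 1) = 4
Height = 4


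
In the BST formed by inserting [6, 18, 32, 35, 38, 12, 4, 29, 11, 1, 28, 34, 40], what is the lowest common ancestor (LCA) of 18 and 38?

Tree insertion order: [6, 18, 32, 35, 38, 12, 4, 29, 11, 1, 28, 34, 40]
Tree (level-order array): [6, 4, 18, 1, None, 12, 32, None, None, 11, None, 29, 35, None, None, 28, None, 34, 38, None, None, None, None, None, 40]
In a BST, the LCA of p=18, q=38 is the first node v on the
root-to-leaf path with p <= v <= q (go left if both < v, right if both > v).
Walk from root:
  at 6: both 18 and 38 > 6, go right
  at 18: 18 <= 18 <= 38, this is the LCA
LCA = 18


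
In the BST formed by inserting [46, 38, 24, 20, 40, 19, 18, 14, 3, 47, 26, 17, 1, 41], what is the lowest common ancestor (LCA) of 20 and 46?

Tree insertion order: [46, 38, 24, 20, 40, 19, 18, 14, 3, 47, 26, 17, 1, 41]
Tree (level-order array): [46, 38, 47, 24, 40, None, None, 20, 26, None, 41, 19, None, None, None, None, None, 18, None, 14, None, 3, 17, 1]
In a BST, the LCA of p=20, q=46 is the first node v on the
root-to-leaf path with p <= v <= q (go left if both < v, right if both > v).
Walk from root:
  at 46: 20 <= 46 <= 46, this is the LCA
LCA = 46


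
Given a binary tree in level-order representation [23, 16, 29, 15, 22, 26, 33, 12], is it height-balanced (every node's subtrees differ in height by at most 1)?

Tree (level-order array): [23, 16, 29, 15, 22, 26, 33, 12]
Definition: a tree is height-balanced if, at every node, |h(left) - h(right)| <= 1 (empty subtree has height -1).
Bottom-up per-node check:
  node 12: h_left=-1, h_right=-1, diff=0 [OK], height=0
  node 15: h_left=0, h_right=-1, diff=1 [OK], height=1
  node 22: h_left=-1, h_right=-1, diff=0 [OK], height=0
  node 16: h_left=1, h_right=0, diff=1 [OK], height=2
  node 26: h_left=-1, h_right=-1, diff=0 [OK], height=0
  node 33: h_left=-1, h_right=-1, diff=0 [OK], height=0
  node 29: h_left=0, h_right=0, diff=0 [OK], height=1
  node 23: h_left=2, h_right=1, diff=1 [OK], height=3
All nodes satisfy the balance condition.
Result: Balanced


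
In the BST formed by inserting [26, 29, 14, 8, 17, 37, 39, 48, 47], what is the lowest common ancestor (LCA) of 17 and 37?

Tree insertion order: [26, 29, 14, 8, 17, 37, 39, 48, 47]
Tree (level-order array): [26, 14, 29, 8, 17, None, 37, None, None, None, None, None, 39, None, 48, 47]
In a BST, the LCA of p=17, q=37 is the first node v on the
root-to-leaf path with p <= v <= q (go left if both < v, right if both > v).
Walk from root:
  at 26: 17 <= 26 <= 37, this is the LCA
LCA = 26


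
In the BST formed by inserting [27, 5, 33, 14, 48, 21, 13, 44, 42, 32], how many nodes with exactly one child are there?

Tree built from: [27, 5, 33, 14, 48, 21, 13, 44, 42, 32]
Tree (level-order array): [27, 5, 33, None, 14, 32, 48, 13, 21, None, None, 44, None, None, None, None, None, 42]
Rule: These are nodes with exactly 1 non-null child.
Per-node child counts:
  node 27: 2 child(ren)
  node 5: 1 child(ren)
  node 14: 2 child(ren)
  node 13: 0 child(ren)
  node 21: 0 child(ren)
  node 33: 2 child(ren)
  node 32: 0 child(ren)
  node 48: 1 child(ren)
  node 44: 1 child(ren)
  node 42: 0 child(ren)
Matching nodes: [5, 48, 44]
Count of nodes with exactly one child: 3


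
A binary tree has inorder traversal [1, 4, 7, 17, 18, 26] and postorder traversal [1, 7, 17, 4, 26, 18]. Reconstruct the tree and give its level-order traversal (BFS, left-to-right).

Inorder:   [1, 4, 7, 17, 18, 26]
Postorder: [1, 7, 17, 4, 26, 18]
Algorithm: postorder visits root last, so walk postorder right-to-left;
each value is the root of the current inorder slice — split it at that
value, recurse on the right subtree first, then the left.
Recursive splits:
  root=18; inorder splits into left=[1, 4, 7, 17], right=[26]
  root=26; inorder splits into left=[], right=[]
  root=4; inorder splits into left=[1], right=[7, 17]
  root=17; inorder splits into left=[7], right=[]
  root=7; inorder splits into left=[], right=[]
  root=1; inorder splits into left=[], right=[]
Reconstructed level-order: [18, 4, 26, 1, 17, 7]


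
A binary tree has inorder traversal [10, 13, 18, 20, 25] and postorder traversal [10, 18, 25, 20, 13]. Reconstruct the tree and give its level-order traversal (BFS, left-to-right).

Inorder:   [10, 13, 18, 20, 25]
Postorder: [10, 18, 25, 20, 13]
Algorithm: postorder visits root last, so walk postorder right-to-left;
each value is the root of the current inorder slice — split it at that
value, recurse on the right subtree first, then the left.
Recursive splits:
  root=13; inorder splits into left=[10], right=[18, 20, 25]
  root=20; inorder splits into left=[18], right=[25]
  root=25; inorder splits into left=[], right=[]
  root=18; inorder splits into left=[], right=[]
  root=10; inorder splits into left=[], right=[]
Reconstructed level-order: [13, 10, 20, 18, 25]


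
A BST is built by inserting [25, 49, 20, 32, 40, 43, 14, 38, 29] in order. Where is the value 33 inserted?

Starting tree (level order): [25, 20, 49, 14, None, 32, None, None, None, 29, 40, None, None, 38, 43]
Insertion path: 25 -> 49 -> 32 -> 40 -> 38
Result: insert 33 as left child of 38
Final tree (level order): [25, 20, 49, 14, None, 32, None, None, None, 29, 40, None, None, 38, 43, 33]


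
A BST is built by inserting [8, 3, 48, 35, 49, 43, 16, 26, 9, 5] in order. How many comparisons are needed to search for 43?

Search path for 43: 8 -> 48 -> 35 -> 43
Found: True
Comparisons: 4


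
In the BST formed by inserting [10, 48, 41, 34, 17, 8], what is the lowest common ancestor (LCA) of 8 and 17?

Tree insertion order: [10, 48, 41, 34, 17, 8]
Tree (level-order array): [10, 8, 48, None, None, 41, None, 34, None, 17]
In a BST, the LCA of p=8, q=17 is the first node v on the
root-to-leaf path with p <= v <= q (go left if both < v, right if both > v).
Walk from root:
  at 10: 8 <= 10 <= 17, this is the LCA
LCA = 10


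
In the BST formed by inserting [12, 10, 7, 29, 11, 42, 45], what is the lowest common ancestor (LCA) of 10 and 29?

Tree insertion order: [12, 10, 7, 29, 11, 42, 45]
Tree (level-order array): [12, 10, 29, 7, 11, None, 42, None, None, None, None, None, 45]
In a BST, the LCA of p=10, q=29 is the first node v on the
root-to-leaf path with p <= v <= q (go left if both < v, right if both > v).
Walk from root:
  at 12: 10 <= 12 <= 29, this is the LCA
LCA = 12


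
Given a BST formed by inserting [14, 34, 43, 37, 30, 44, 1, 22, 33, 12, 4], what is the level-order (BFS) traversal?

Tree insertion order: [14, 34, 43, 37, 30, 44, 1, 22, 33, 12, 4]
Tree (level-order array): [14, 1, 34, None, 12, 30, 43, 4, None, 22, 33, 37, 44]
BFS from the root, enqueuing left then right child of each popped node:
  queue [14] -> pop 14, enqueue [1, 34], visited so far: [14]
  queue [1, 34] -> pop 1, enqueue [12], visited so far: [14, 1]
  queue [34, 12] -> pop 34, enqueue [30, 43], visited so far: [14, 1, 34]
  queue [12, 30, 43] -> pop 12, enqueue [4], visited so far: [14, 1, 34, 12]
  queue [30, 43, 4] -> pop 30, enqueue [22, 33], visited so far: [14, 1, 34, 12, 30]
  queue [43, 4, 22, 33] -> pop 43, enqueue [37, 44], visited so far: [14, 1, 34, 12, 30, 43]
  queue [4, 22, 33, 37, 44] -> pop 4, enqueue [none], visited so far: [14, 1, 34, 12, 30, 43, 4]
  queue [22, 33, 37, 44] -> pop 22, enqueue [none], visited so far: [14, 1, 34, 12, 30, 43, 4, 22]
  queue [33, 37, 44] -> pop 33, enqueue [none], visited so far: [14, 1, 34, 12, 30, 43, 4, 22, 33]
  queue [37, 44] -> pop 37, enqueue [none], visited so far: [14, 1, 34, 12, 30, 43, 4, 22, 33, 37]
  queue [44] -> pop 44, enqueue [none], visited so far: [14, 1, 34, 12, 30, 43, 4, 22, 33, 37, 44]
Result: [14, 1, 34, 12, 30, 43, 4, 22, 33, 37, 44]


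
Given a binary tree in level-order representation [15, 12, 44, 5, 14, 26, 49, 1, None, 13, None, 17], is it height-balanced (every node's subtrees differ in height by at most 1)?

Tree (level-order array): [15, 12, 44, 5, 14, 26, 49, 1, None, 13, None, 17]
Definition: a tree is height-balanced if, at every node, |h(left) - h(right)| <= 1 (empty subtree has height -1).
Bottom-up per-node check:
  node 1: h_left=-1, h_right=-1, diff=0 [OK], height=0
  node 5: h_left=0, h_right=-1, diff=1 [OK], height=1
  node 13: h_left=-1, h_right=-1, diff=0 [OK], height=0
  node 14: h_left=0, h_right=-1, diff=1 [OK], height=1
  node 12: h_left=1, h_right=1, diff=0 [OK], height=2
  node 17: h_left=-1, h_right=-1, diff=0 [OK], height=0
  node 26: h_left=0, h_right=-1, diff=1 [OK], height=1
  node 49: h_left=-1, h_right=-1, diff=0 [OK], height=0
  node 44: h_left=1, h_right=0, diff=1 [OK], height=2
  node 15: h_left=2, h_right=2, diff=0 [OK], height=3
All nodes satisfy the balance condition.
Result: Balanced


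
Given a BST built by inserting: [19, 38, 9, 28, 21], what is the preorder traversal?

Tree insertion order: [19, 38, 9, 28, 21]
Tree (level-order array): [19, 9, 38, None, None, 28, None, 21]
Preorder traversal: [19, 9, 38, 28, 21]


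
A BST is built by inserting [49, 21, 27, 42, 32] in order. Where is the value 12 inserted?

Starting tree (level order): [49, 21, None, None, 27, None, 42, 32]
Insertion path: 49 -> 21
Result: insert 12 as left child of 21
Final tree (level order): [49, 21, None, 12, 27, None, None, None, 42, 32]


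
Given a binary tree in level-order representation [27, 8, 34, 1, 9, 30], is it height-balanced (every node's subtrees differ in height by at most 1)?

Tree (level-order array): [27, 8, 34, 1, 9, 30]
Definition: a tree is height-balanced if, at every node, |h(left) - h(right)| <= 1 (empty subtree has height -1).
Bottom-up per-node check:
  node 1: h_left=-1, h_right=-1, diff=0 [OK], height=0
  node 9: h_left=-1, h_right=-1, diff=0 [OK], height=0
  node 8: h_left=0, h_right=0, diff=0 [OK], height=1
  node 30: h_left=-1, h_right=-1, diff=0 [OK], height=0
  node 34: h_left=0, h_right=-1, diff=1 [OK], height=1
  node 27: h_left=1, h_right=1, diff=0 [OK], height=2
All nodes satisfy the balance condition.
Result: Balanced


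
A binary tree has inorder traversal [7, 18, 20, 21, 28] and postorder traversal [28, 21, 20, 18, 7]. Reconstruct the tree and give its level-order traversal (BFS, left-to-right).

Inorder:   [7, 18, 20, 21, 28]
Postorder: [28, 21, 20, 18, 7]
Algorithm: postorder visits root last, so walk postorder right-to-left;
each value is the root of the current inorder slice — split it at that
value, recurse on the right subtree first, then the left.
Recursive splits:
  root=7; inorder splits into left=[], right=[18, 20, 21, 28]
  root=18; inorder splits into left=[], right=[20, 21, 28]
  root=20; inorder splits into left=[], right=[21, 28]
  root=21; inorder splits into left=[], right=[28]
  root=28; inorder splits into left=[], right=[]
Reconstructed level-order: [7, 18, 20, 21, 28]


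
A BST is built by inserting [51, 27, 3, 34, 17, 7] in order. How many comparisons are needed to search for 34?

Search path for 34: 51 -> 27 -> 34
Found: True
Comparisons: 3


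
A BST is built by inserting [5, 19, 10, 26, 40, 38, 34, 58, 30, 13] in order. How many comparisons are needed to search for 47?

Search path for 47: 5 -> 19 -> 26 -> 40 -> 58
Found: False
Comparisons: 5


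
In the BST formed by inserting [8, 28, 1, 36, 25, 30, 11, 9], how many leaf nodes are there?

Tree built from: [8, 28, 1, 36, 25, 30, 11, 9]
Tree (level-order array): [8, 1, 28, None, None, 25, 36, 11, None, 30, None, 9]
Rule: A leaf has 0 children.
Per-node child counts:
  node 8: 2 child(ren)
  node 1: 0 child(ren)
  node 28: 2 child(ren)
  node 25: 1 child(ren)
  node 11: 1 child(ren)
  node 9: 0 child(ren)
  node 36: 1 child(ren)
  node 30: 0 child(ren)
Matching nodes: [1, 9, 30]
Count of leaf nodes: 3


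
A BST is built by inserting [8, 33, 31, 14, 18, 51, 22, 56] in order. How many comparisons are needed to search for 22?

Search path for 22: 8 -> 33 -> 31 -> 14 -> 18 -> 22
Found: True
Comparisons: 6


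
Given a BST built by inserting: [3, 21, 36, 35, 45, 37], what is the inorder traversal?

Tree insertion order: [3, 21, 36, 35, 45, 37]
Tree (level-order array): [3, None, 21, None, 36, 35, 45, None, None, 37]
Inorder traversal: [3, 21, 35, 36, 37, 45]


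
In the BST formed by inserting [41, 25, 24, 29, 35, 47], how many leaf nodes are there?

Tree built from: [41, 25, 24, 29, 35, 47]
Tree (level-order array): [41, 25, 47, 24, 29, None, None, None, None, None, 35]
Rule: A leaf has 0 children.
Per-node child counts:
  node 41: 2 child(ren)
  node 25: 2 child(ren)
  node 24: 0 child(ren)
  node 29: 1 child(ren)
  node 35: 0 child(ren)
  node 47: 0 child(ren)
Matching nodes: [24, 35, 47]
Count of leaf nodes: 3


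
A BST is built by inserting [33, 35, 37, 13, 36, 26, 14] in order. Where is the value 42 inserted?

Starting tree (level order): [33, 13, 35, None, 26, None, 37, 14, None, 36]
Insertion path: 33 -> 35 -> 37
Result: insert 42 as right child of 37
Final tree (level order): [33, 13, 35, None, 26, None, 37, 14, None, 36, 42]


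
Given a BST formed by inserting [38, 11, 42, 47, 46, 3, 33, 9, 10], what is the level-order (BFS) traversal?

Tree insertion order: [38, 11, 42, 47, 46, 3, 33, 9, 10]
Tree (level-order array): [38, 11, 42, 3, 33, None, 47, None, 9, None, None, 46, None, None, 10]
BFS from the root, enqueuing left then right child of each popped node:
  queue [38] -> pop 38, enqueue [11, 42], visited so far: [38]
  queue [11, 42] -> pop 11, enqueue [3, 33], visited so far: [38, 11]
  queue [42, 3, 33] -> pop 42, enqueue [47], visited so far: [38, 11, 42]
  queue [3, 33, 47] -> pop 3, enqueue [9], visited so far: [38, 11, 42, 3]
  queue [33, 47, 9] -> pop 33, enqueue [none], visited so far: [38, 11, 42, 3, 33]
  queue [47, 9] -> pop 47, enqueue [46], visited so far: [38, 11, 42, 3, 33, 47]
  queue [9, 46] -> pop 9, enqueue [10], visited so far: [38, 11, 42, 3, 33, 47, 9]
  queue [46, 10] -> pop 46, enqueue [none], visited so far: [38, 11, 42, 3, 33, 47, 9, 46]
  queue [10] -> pop 10, enqueue [none], visited so far: [38, 11, 42, 3, 33, 47, 9, 46, 10]
Result: [38, 11, 42, 3, 33, 47, 9, 46, 10]


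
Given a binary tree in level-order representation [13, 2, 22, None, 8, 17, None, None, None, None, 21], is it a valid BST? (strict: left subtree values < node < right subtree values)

Level-order array: [13, 2, 22, None, 8, 17, None, None, None, None, 21]
Validate using subtree bounds (lo, hi): at each node, require lo < value < hi,
then recurse left with hi=value and right with lo=value.
Preorder trace (stopping at first violation):
  at node 13 with bounds (-inf, +inf): OK
  at node 2 with bounds (-inf, 13): OK
  at node 8 with bounds (2, 13): OK
  at node 22 with bounds (13, +inf): OK
  at node 17 with bounds (13, 22): OK
  at node 21 with bounds (17, 22): OK
No violation found at any node.
Result: Valid BST


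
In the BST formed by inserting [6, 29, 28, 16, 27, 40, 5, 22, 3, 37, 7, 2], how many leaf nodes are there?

Tree built from: [6, 29, 28, 16, 27, 40, 5, 22, 3, 37, 7, 2]
Tree (level-order array): [6, 5, 29, 3, None, 28, 40, 2, None, 16, None, 37, None, None, None, 7, 27, None, None, None, None, 22]
Rule: A leaf has 0 children.
Per-node child counts:
  node 6: 2 child(ren)
  node 5: 1 child(ren)
  node 3: 1 child(ren)
  node 2: 0 child(ren)
  node 29: 2 child(ren)
  node 28: 1 child(ren)
  node 16: 2 child(ren)
  node 7: 0 child(ren)
  node 27: 1 child(ren)
  node 22: 0 child(ren)
  node 40: 1 child(ren)
  node 37: 0 child(ren)
Matching nodes: [2, 7, 22, 37]
Count of leaf nodes: 4


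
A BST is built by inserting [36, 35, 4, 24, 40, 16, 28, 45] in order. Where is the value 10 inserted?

Starting tree (level order): [36, 35, 40, 4, None, None, 45, None, 24, None, None, 16, 28]
Insertion path: 36 -> 35 -> 4 -> 24 -> 16
Result: insert 10 as left child of 16
Final tree (level order): [36, 35, 40, 4, None, None, 45, None, 24, None, None, 16, 28, 10]


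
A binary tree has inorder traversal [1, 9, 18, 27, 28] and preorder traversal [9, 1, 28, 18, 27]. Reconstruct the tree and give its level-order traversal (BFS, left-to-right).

Inorder:  [1, 9, 18, 27, 28]
Preorder: [9, 1, 28, 18, 27]
Algorithm: preorder visits root first, so consume preorder in order;
for each root, split the current inorder slice at that value into
left-subtree inorder and right-subtree inorder, then recurse.
Recursive splits:
  root=9; inorder splits into left=[1], right=[18, 27, 28]
  root=1; inorder splits into left=[], right=[]
  root=28; inorder splits into left=[18, 27], right=[]
  root=18; inorder splits into left=[], right=[27]
  root=27; inorder splits into left=[], right=[]
Reconstructed level-order: [9, 1, 28, 18, 27]


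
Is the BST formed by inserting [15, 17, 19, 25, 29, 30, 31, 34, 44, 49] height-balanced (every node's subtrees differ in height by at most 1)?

Tree (level-order array): [15, None, 17, None, 19, None, 25, None, 29, None, 30, None, 31, None, 34, None, 44, None, 49]
Definition: a tree is height-balanced if, at every node, |h(left) - h(right)| <= 1 (empty subtree has height -1).
Bottom-up per-node check:
  node 49: h_left=-1, h_right=-1, diff=0 [OK], height=0
  node 44: h_left=-1, h_right=0, diff=1 [OK], height=1
  node 34: h_left=-1, h_right=1, diff=2 [FAIL (|-1-1|=2 > 1)], height=2
  node 31: h_left=-1, h_right=2, diff=3 [FAIL (|-1-2|=3 > 1)], height=3
  node 30: h_left=-1, h_right=3, diff=4 [FAIL (|-1-3|=4 > 1)], height=4
  node 29: h_left=-1, h_right=4, diff=5 [FAIL (|-1-4|=5 > 1)], height=5
  node 25: h_left=-1, h_right=5, diff=6 [FAIL (|-1-5|=6 > 1)], height=6
  node 19: h_left=-1, h_right=6, diff=7 [FAIL (|-1-6|=7 > 1)], height=7
  node 17: h_left=-1, h_right=7, diff=8 [FAIL (|-1-7|=8 > 1)], height=8
  node 15: h_left=-1, h_right=8, diff=9 [FAIL (|-1-8|=9 > 1)], height=9
Node 34 violates the condition: |-1 - 1| = 2 > 1.
Result: Not balanced


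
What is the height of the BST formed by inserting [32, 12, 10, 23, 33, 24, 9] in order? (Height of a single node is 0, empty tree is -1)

Insertion order: [32, 12, 10, 23, 33, 24, 9]
Tree (level-order array): [32, 12, 33, 10, 23, None, None, 9, None, None, 24]
Compute height bottom-up (empty subtree = -1):
  height(9) = 1 + max(-1, -1) = 0
  height(10) = 1 + max(0, -1) = 1
  height(24) = 1 + max(-1, -1) = 0
  height(23) = 1 + max(-1, 0) = 1
  height(12) = 1 + max(1, 1) = 2
  height(33) = 1 + max(-1, -1) = 0
  height(32) = 1 + max(2, 0) = 3
Height = 3


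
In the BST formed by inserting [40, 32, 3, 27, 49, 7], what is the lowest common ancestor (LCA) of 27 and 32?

Tree insertion order: [40, 32, 3, 27, 49, 7]
Tree (level-order array): [40, 32, 49, 3, None, None, None, None, 27, 7]
In a BST, the LCA of p=27, q=32 is the first node v on the
root-to-leaf path with p <= v <= q (go left if both < v, right if both > v).
Walk from root:
  at 40: both 27 and 32 < 40, go left
  at 32: 27 <= 32 <= 32, this is the LCA
LCA = 32
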